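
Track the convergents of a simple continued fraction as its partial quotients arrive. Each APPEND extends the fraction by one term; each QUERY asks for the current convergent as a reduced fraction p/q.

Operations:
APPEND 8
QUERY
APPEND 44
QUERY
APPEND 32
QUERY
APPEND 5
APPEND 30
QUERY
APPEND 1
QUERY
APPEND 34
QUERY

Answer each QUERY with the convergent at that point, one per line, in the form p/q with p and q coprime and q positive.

APPEND 8: p_0 = 8·1 + 0 = 8, q_0 = 8·0 + 1 = 1 → 8/1
APPEND 44: p_1 = 44·8 + 1 = 353, q_1 = 44·1 + 0 = 44 → 353/44
APPEND 32: p_2 = 32·353 + 8 = 11304, q_2 = 32·44 + 1 = 1409 → 11304/1409
APPEND 5: p_3 = 5·11304 + 353 = 56873, q_3 = 5·1409 + 44 = 7089 → 56873/7089
APPEND 30: p_4 = 30·56873 + 11304 = 1717494, q_4 = 30·7089 + 1409 = 214079 → 1717494/214079
APPEND 1: p_5 = 1·1717494 + 56873 = 1774367, q_5 = 1·214079 + 7089 = 221168 → 1774367/221168
APPEND 34: p_6 = 34·1774367 + 1717494 = 62045972, q_6 = 34·221168 + 214079 = 7733791 → 62045972/7733791

8/1
353/44
11304/1409
1717494/214079
1774367/221168
62045972/7733791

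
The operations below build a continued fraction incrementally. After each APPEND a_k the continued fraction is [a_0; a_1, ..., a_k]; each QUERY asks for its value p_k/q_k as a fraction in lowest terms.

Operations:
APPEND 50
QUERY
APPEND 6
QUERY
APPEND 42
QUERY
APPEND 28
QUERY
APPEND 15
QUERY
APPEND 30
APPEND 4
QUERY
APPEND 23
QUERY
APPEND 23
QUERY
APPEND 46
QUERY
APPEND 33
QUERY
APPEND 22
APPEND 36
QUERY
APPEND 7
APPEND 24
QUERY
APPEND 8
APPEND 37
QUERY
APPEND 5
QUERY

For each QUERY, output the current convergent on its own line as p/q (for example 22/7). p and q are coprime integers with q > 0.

APPEND 50: p_0 = 50·1 + 0 = 50, q_0 = 50·0 + 1 = 1 → 50/1
APPEND 6: p_1 = 6·50 + 1 = 301, q_1 = 6·1 + 0 = 6 → 301/6
APPEND 42: p_2 = 42·301 + 50 = 12692, q_2 = 42·6 + 1 = 253 → 12692/253
APPEND 28: p_3 = 28·12692 + 301 = 355677, q_3 = 28·253 + 6 = 7090 → 355677/7090
APPEND 15: p_4 = 15·355677 + 12692 = 5347847, q_4 = 15·7090 + 253 = 106603 → 5347847/106603
APPEND 30: p_5 = 30·5347847 + 355677 = 160791087, q_5 = 30·106603 + 7090 = 3205180 → 160791087/3205180
APPEND 4: p_6 = 4·160791087 + 5347847 = 648512195, q_6 = 4·3205180 + 106603 = 12927323 → 648512195/12927323
APPEND 23: p_7 = 23·648512195 + 160791087 = 15076571572, q_7 = 23·12927323 + 3205180 = 300533609 → 15076571572/300533609
APPEND 23: p_8 = 23·15076571572 + 648512195 = 347409658351, q_8 = 23·300533609 + 12927323 = 6925200330 → 347409658351/6925200330
APPEND 46: p_9 = 46·347409658351 + 15076571572 = 15995920855718, q_9 = 46·6925200330 + 300533609 = 318859748789 → 15995920855718/318859748789
APPEND 33: p_10 = 33·15995920855718 + 347409658351 = 528212797897045, q_10 = 33·318859748789 + 6925200330 = 10529296910367 → 528212797897045/10529296910367
APPEND 22: p_11 = 22·528212797897045 + 15995920855718 = 11636677474590708, q_11 = 22·10529296910367 + 318859748789 = 231963391776863 → 11636677474590708/231963391776863
APPEND 36: p_12 = 36·11636677474590708 + 528212797897045 = 419448601883162533, q_12 = 36·231963391776863 + 10529296910367 = 8361211400877435 → 419448601883162533/8361211400877435
APPEND 7: p_13 = 7·419448601883162533 + 11636677474590708 = 2947776890656728439, q_13 = 7·8361211400877435 + 231963391776863 = 58760443197918908 → 2947776890656728439/58760443197918908
APPEND 24: p_14 = 24·2947776890656728439 + 419448601883162533 = 71166093977644645069, q_14 = 24·58760443197918908 + 8361211400877435 = 1418611848150931227 → 71166093977644645069/1418611848150931227
APPEND 8: p_15 = 8·71166093977644645069 + 2947776890656728439 = 572276528711813888991, q_15 = 8·1418611848150931227 + 58760443197918908 = 11407655228405368724 → 572276528711813888991/11407655228405368724
APPEND 37: p_16 = 37·572276528711813888991 + 71166093977644645069 = 21245397656314758537736, q_16 = 37·11407655228405368724 + 1418611848150931227 = 423501855299149574015 → 21245397656314758537736/423501855299149574015
APPEND 5: p_17 = 5·21245397656314758537736 + 572276528711813888991 = 106799264810285606577671, q_17 = 5·423501855299149574015 + 11407655228405368724 = 2128916931724153238799 → 106799264810285606577671/2128916931724153238799

50/1
301/6
12692/253
355677/7090
5347847/106603
648512195/12927323
15076571572/300533609
347409658351/6925200330
15995920855718/318859748789
528212797897045/10529296910367
419448601883162533/8361211400877435
71166093977644645069/1418611848150931227
21245397656314758537736/423501855299149574015
106799264810285606577671/2128916931724153238799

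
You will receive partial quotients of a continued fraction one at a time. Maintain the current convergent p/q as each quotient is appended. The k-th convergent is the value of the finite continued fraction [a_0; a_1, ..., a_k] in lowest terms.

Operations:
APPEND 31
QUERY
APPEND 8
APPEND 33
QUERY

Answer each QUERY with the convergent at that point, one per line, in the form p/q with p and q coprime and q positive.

31/1
8248/265

APPEND 31: p_0 = 31·1 + 0 = 31, q_0 = 31·0 + 1 = 1 → 31/1
APPEND 8: p_1 = 8·31 + 1 = 249, q_1 = 8·1 + 0 = 8 → 249/8
APPEND 33: p_2 = 33·249 + 31 = 8248, q_2 = 33·8 + 1 = 265 → 8248/265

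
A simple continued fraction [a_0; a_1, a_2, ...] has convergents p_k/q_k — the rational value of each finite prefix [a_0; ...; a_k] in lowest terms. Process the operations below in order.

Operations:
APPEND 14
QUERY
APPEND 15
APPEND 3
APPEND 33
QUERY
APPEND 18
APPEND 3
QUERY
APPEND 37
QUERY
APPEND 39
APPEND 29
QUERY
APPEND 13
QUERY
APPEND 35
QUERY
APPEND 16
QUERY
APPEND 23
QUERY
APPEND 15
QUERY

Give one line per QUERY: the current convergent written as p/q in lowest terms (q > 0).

14/1
21562/1533
1187851/84453
44339250/3152401
50226478679/3570967069
654674641428/46545599989
22963838928659/1632666966684
368076097499972/26169217066933
8488714081428015/603524659506143
127698787318920197/9079039109659078

APPEND 14: p_0 = 14·1 + 0 = 14, q_0 = 14·0 + 1 = 1 → 14/1
APPEND 15: p_1 = 15·14 + 1 = 211, q_1 = 15·1 + 0 = 15 → 211/15
APPEND 3: p_2 = 3·211 + 14 = 647, q_2 = 3·15 + 1 = 46 → 647/46
APPEND 33: p_3 = 33·647 + 211 = 21562, q_3 = 33·46 + 15 = 1533 → 21562/1533
APPEND 18: p_4 = 18·21562 + 647 = 388763, q_4 = 18·1533 + 46 = 27640 → 388763/27640
APPEND 3: p_5 = 3·388763 + 21562 = 1187851, q_5 = 3·27640 + 1533 = 84453 → 1187851/84453
APPEND 37: p_6 = 37·1187851 + 388763 = 44339250, q_6 = 37·84453 + 27640 = 3152401 → 44339250/3152401
APPEND 39: p_7 = 39·44339250 + 1187851 = 1730418601, q_7 = 39·3152401 + 84453 = 123028092 → 1730418601/123028092
APPEND 29: p_8 = 29·1730418601 + 44339250 = 50226478679, q_8 = 29·123028092 + 3152401 = 3570967069 → 50226478679/3570967069
APPEND 13: p_9 = 13·50226478679 + 1730418601 = 654674641428, q_9 = 13·3570967069 + 123028092 = 46545599989 → 654674641428/46545599989
APPEND 35: p_10 = 35·654674641428 + 50226478679 = 22963838928659, q_10 = 35·46545599989 + 3570967069 = 1632666966684 → 22963838928659/1632666966684
APPEND 16: p_11 = 16·22963838928659 + 654674641428 = 368076097499972, q_11 = 16·1632666966684 + 46545599989 = 26169217066933 → 368076097499972/26169217066933
APPEND 23: p_12 = 23·368076097499972 + 22963838928659 = 8488714081428015, q_12 = 23·26169217066933 + 1632666966684 = 603524659506143 → 8488714081428015/603524659506143
APPEND 15: p_13 = 15·8488714081428015 + 368076097499972 = 127698787318920197, q_13 = 15·603524659506143 + 26169217066933 = 9079039109659078 → 127698787318920197/9079039109659078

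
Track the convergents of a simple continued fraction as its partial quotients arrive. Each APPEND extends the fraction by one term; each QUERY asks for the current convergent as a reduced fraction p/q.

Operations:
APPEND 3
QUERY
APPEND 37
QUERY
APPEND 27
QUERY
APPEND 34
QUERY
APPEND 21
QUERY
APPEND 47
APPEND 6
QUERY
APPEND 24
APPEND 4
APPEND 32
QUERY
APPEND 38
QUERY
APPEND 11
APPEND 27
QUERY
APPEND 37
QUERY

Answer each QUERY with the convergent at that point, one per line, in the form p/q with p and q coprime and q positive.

3/1
112/37
3027/1000
103030/34037
2166657/715777
613782111/202769113
1933060175469/638605932188
73516231276225/24286828729329
21960029545052713/7254717321509118
813331704771164325/268692334617792173

APPEND 3: p_0 = 3·1 + 0 = 3, q_0 = 3·0 + 1 = 1 → 3/1
APPEND 37: p_1 = 37·3 + 1 = 112, q_1 = 37·1 + 0 = 37 → 112/37
APPEND 27: p_2 = 27·112 + 3 = 3027, q_2 = 27·37 + 1 = 1000 → 3027/1000
APPEND 34: p_3 = 34·3027 + 112 = 103030, q_3 = 34·1000 + 37 = 34037 → 103030/34037
APPEND 21: p_4 = 21·103030 + 3027 = 2166657, q_4 = 21·34037 + 1000 = 715777 → 2166657/715777
APPEND 47: p_5 = 47·2166657 + 103030 = 101935909, q_5 = 47·715777 + 34037 = 33675556 → 101935909/33675556
APPEND 6: p_6 = 6·101935909 + 2166657 = 613782111, q_6 = 6·33675556 + 715777 = 202769113 → 613782111/202769113
APPEND 24: p_7 = 24·613782111 + 101935909 = 14832706573, q_7 = 24·202769113 + 33675556 = 4900134268 → 14832706573/4900134268
APPEND 4: p_8 = 4·14832706573 + 613782111 = 59944608403, q_8 = 4·4900134268 + 202769113 = 19803306185 → 59944608403/19803306185
APPEND 32: p_9 = 32·59944608403 + 14832706573 = 1933060175469, q_9 = 32·19803306185 + 4900134268 = 638605932188 → 1933060175469/638605932188
APPEND 38: p_10 = 38·1933060175469 + 59944608403 = 73516231276225, q_10 = 38·638605932188 + 19803306185 = 24286828729329 → 73516231276225/24286828729329
APPEND 11: p_11 = 11·73516231276225 + 1933060175469 = 810611604213944, q_11 = 11·24286828729329 + 638605932188 = 267793721954807 → 810611604213944/267793721954807
APPEND 27: p_12 = 27·810611604213944 + 73516231276225 = 21960029545052713, q_12 = 27·267793721954807 + 24286828729329 = 7254717321509118 → 21960029545052713/7254717321509118
APPEND 37: p_13 = 37·21960029545052713 + 810611604213944 = 813331704771164325, q_13 = 37·7254717321509118 + 267793721954807 = 268692334617792173 → 813331704771164325/268692334617792173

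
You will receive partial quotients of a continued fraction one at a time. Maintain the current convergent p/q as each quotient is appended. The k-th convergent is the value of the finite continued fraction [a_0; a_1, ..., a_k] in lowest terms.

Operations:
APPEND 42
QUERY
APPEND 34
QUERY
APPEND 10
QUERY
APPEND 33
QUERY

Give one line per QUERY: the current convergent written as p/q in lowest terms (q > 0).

APPEND 42: p_0 = 42·1 + 0 = 42, q_0 = 42·0 + 1 = 1 → 42/1
APPEND 34: p_1 = 34·42 + 1 = 1429, q_1 = 34·1 + 0 = 34 → 1429/34
APPEND 10: p_2 = 10·1429 + 42 = 14332, q_2 = 10·34 + 1 = 341 → 14332/341
APPEND 33: p_3 = 33·14332 + 1429 = 474385, q_3 = 33·341 + 34 = 11287 → 474385/11287

42/1
1429/34
14332/341
474385/11287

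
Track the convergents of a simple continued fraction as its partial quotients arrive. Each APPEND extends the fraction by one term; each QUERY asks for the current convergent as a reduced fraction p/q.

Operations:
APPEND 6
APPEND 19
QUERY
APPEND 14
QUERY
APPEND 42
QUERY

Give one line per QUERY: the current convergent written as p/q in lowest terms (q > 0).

115/19
1616/267
67987/11233

APPEND 6: p_0 = 6·1 + 0 = 6, q_0 = 6·0 + 1 = 1 → 6/1
APPEND 19: p_1 = 19·6 + 1 = 115, q_1 = 19·1 + 0 = 19 → 115/19
APPEND 14: p_2 = 14·115 + 6 = 1616, q_2 = 14·19 + 1 = 267 → 1616/267
APPEND 42: p_3 = 42·1616 + 115 = 67987, q_3 = 42·267 + 19 = 11233 → 67987/11233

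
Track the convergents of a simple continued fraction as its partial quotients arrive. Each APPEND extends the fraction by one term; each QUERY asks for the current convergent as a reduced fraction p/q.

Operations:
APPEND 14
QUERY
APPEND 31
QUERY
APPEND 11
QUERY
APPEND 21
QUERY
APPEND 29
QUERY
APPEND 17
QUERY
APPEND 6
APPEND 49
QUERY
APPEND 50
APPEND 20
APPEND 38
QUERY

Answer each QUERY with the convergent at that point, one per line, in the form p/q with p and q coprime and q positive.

14/1
435/31
4799/342
101214/7213
2940005/209519
50081299/3569036
14918043450/1063132051
568429347478639/40509029220823

APPEND 14: p_0 = 14·1 + 0 = 14, q_0 = 14·0 + 1 = 1 → 14/1
APPEND 31: p_1 = 31·14 + 1 = 435, q_1 = 31·1 + 0 = 31 → 435/31
APPEND 11: p_2 = 11·435 + 14 = 4799, q_2 = 11·31 + 1 = 342 → 4799/342
APPEND 21: p_3 = 21·4799 + 435 = 101214, q_3 = 21·342 + 31 = 7213 → 101214/7213
APPEND 29: p_4 = 29·101214 + 4799 = 2940005, q_4 = 29·7213 + 342 = 209519 → 2940005/209519
APPEND 17: p_5 = 17·2940005 + 101214 = 50081299, q_5 = 17·209519 + 7213 = 3569036 → 50081299/3569036
APPEND 6: p_6 = 6·50081299 + 2940005 = 303427799, q_6 = 6·3569036 + 209519 = 21623735 → 303427799/21623735
APPEND 49: p_7 = 49·303427799 + 50081299 = 14918043450, q_7 = 49·21623735 + 3569036 = 1063132051 → 14918043450/1063132051
APPEND 50: p_8 = 50·14918043450 + 303427799 = 746205600299, q_8 = 50·1063132051 + 21623735 = 53178226285 → 746205600299/53178226285
APPEND 20: p_9 = 20·746205600299 + 14918043450 = 14939030049430, q_9 = 20·53178226285 + 1063132051 = 1064627657751 → 14939030049430/1064627657751
APPEND 38: p_10 = 38·14939030049430 + 746205600299 = 568429347478639, q_10 = 38·1064627657751 + 53178226285 = 40509029220823 → 568429347478639/40509029220823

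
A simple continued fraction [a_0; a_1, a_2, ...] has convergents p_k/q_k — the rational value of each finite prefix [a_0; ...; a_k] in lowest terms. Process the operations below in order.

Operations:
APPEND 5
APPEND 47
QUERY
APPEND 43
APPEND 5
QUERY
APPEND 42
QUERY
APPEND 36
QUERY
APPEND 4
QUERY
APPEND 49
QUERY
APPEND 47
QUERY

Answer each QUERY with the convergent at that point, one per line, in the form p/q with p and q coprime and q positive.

APPEND 5: p_0 = 5·1 + 0 = 5, q_0 = 5·0 + 1 = 1 → 5/1
APPEND 47: p_1 = 47·5 + 1 = 236, q_1 = 47·1 + 0 = 47 → 236/47
APPEND 43: p_2 = 43·236 + 5 = 10153, q_2 = 43·47 + 1 = 2022 → 10153/2022
APPEND 5: p_3 = 5·10153 + 236 = 51001, q_3 = 5·2022 + 47 = 10157 → 51001/10157
APPEND 42: p_4 = 42·51001 + 10153 = 2152195, q_4 = 42·10157 + 2022 = 428616 → 2152195/428616
APPEND 36: p_5 = 36·2152195 + 51001 = 77530021, q_5 = 36·428616 + 10157 = 15440333 → 77530021/15440333
APPEND 4: p_6 = 4·77530021 + 2152195 = 312272279, q_6 = 4·15440333 + 428616 = 62189948 → 312272279/62189948
APPEND 49: p_7 = 49·312272279 + 77530021 = 15378871692, q_7 = 49·62189948 + 15440333 = 3062747785 → 15378871692/3062747785
APPEND 47: p_8 = 47·15378871692 + 312272279 = 723119241803, q_8 = 47·3062747785 + 62189948 = 144011335843 → 723119241803/144011335843

236/47
51001/10157
2152195/428616
77530021/15440333
312272279/62189948
15378871692/3062747785
723119241803/144011335843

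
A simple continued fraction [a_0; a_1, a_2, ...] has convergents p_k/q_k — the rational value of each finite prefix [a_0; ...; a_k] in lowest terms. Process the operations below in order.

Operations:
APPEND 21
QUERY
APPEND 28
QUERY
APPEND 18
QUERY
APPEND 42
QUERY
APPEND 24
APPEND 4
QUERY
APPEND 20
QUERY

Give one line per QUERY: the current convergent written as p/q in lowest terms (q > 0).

APPEND 21: p_0 = 21·1 + 0 = 21, q_0 = 21·0 + 1 = 1 → 21/1
APPEND 28: p_1 = 28·21 + 1 = 589, q_1 = 28·1 + 0 = 28 → 589/28
APPEND 18: p_2 = 18·589 + 21 = 10623, q_2 = 18·28 + 1 = 505 → 10623/505
APPEND 42: p_3 = 42·10623 + 589 = 446755, q_3 = 42·505 + 28 = 21238 → 446755/21238
APPEND 24: p_4 = 24·446755 + 10623 = 10732743, q_4 = 24·21238 + 505 = 510217 → 10732743/510217
APPEND 4: p_5 = 4·10732743 + 446755 = 43377727, q_5 = 4·510217 + 21238 = 2062106 → 43377727/2062106
APPEND 20: p_6 = 20·43377727 + 10732743 = 878287283, q_6 = 20·2062106 + 510217 = 41752337 → 878287283/41752337

21/1
589/28
10623/505
446755/21238
43377727/2062106
878287283/41752337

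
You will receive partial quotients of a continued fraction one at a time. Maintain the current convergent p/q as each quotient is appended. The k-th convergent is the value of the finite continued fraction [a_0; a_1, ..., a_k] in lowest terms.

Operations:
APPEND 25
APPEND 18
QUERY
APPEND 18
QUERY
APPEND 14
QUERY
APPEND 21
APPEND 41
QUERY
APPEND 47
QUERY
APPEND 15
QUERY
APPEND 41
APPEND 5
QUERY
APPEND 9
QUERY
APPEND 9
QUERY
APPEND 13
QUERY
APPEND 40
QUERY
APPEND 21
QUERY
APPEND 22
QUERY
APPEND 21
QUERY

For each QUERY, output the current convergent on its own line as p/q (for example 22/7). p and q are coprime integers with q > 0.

451/18
8143/325
114453/4568
98992349/3950941
4655052059/185790480
69924773234/2790808141
14427778546499/575835429446
132721577673144/5297127789275
1208921977604795/48249985532921
15848707286535479/632546939717248
635157213439023955/25350127574222841
13354150189506038534/532985225998396909
294426461382571871703/11751025099538954839
6196309839223515344297/247304512316316448528

APPEND 25: p_0 = 25·1 + 0 = 25, q_0 = 25·0 + 1 = 1 → 25/1
APPEND 18: p_1 = 18·25 + 1 = 451, q_1 = 18·1 + 0 = 18 → 451/18
APPEND 18: p_2 = 18·451 + 25 = 8143, q_2 = 18·18 + 1 = 325 → 8143/325
APPEND 14: p_3 = 14·8143 + 451 = 114453, q_3 = 14·325 + 18 = 4568 → 114453/4568
APPEND 21: p_4 = 21·114453 + 8143 = 2411656, q_4 = 21·4568 + 325 = 96253 → 2411656/96253
APPEND 41: p_5 = 41·2411656 + 114453 = 98992349, q_5 = 41·96253 + 4568 = 3950941 → 98992349/3950941
APPEND 47: p_6 = 47·98992349 + 2411656 = 4655052059, q_6 = 47·3950941 + 96253 = 185790480 → 4655052059/185790480
APPEND 15: p_7 = 15·4655052059 + 98992349 = 69924773234, q_7 = 15·185790480 + 3950941 = 2790808141 → 69924773234/2790808141
APPEND 41: p_8 = 41·69924773234 + 4655052059 = 2871570754653, q_8 = 41·2790808141 + 185790480 = 114608924261 → 2871570754653/114608924261
APPEND 5: p_9 = 5·2871570754653 + 69924773234 = 14427778546499, q_9 = 5·114608924261 + 2790808141 = 575835429446 → 14427778546499/575835429446
APPEND 9: p_10 = 9·14427778546499 + 2871570754653 = 132721577673144, q_10 = 9·575835429446 + 114608924261 = 5297127789275 → 132721577673144/5297127789275
APPEND 9: p_11 = 9·132721577673144 + 14427778546499 = 1208921977604795, q_11 = 9·5297127789275 + 575835429446 = 48249985532921 → 1208921977604795/48249985532921
APPEND 13: p_12 = 13·1208921977604795 + 132721577673144 = 15848707286535479, q_12 = 13·48249985532921 + 5297127789275 = 632546939717248 → 15848707286535479/632546939717248
APPEND 40: p_13 = 40·15848707286535479 + 1208921977604795 = 635157213439023955, q_13 = 40·632546939717248 + 48249985532921 = 25350127574222841 → 635157213439023955/25350127574222841
APPEND 21: p_14 = 21·635157213439023955 + 15848707286535479 = 13354150189506038534, q_14 = 21·25350127574222841 + 632546939717248 = 532985225998396909 → 13354150189506038534/532985225998396909
APPEND 22: p_15 = 22·13354150189506038534 + 635157213439023955 = 294426461382571871703, q_15 = 22·532985225998396909 + 25350127574222841 = 11751025099538954839 → 294426461382571871703/11751025099538954839
APPEND 21: p_16 = 21·294426461382571871703 + 13354150189506038534 = 6196309839223515344297, q_16 = 21·11751025099538954839 + 532985225998396909 = 247304512316316448528 → 6196309839223515344297/247304512316316448528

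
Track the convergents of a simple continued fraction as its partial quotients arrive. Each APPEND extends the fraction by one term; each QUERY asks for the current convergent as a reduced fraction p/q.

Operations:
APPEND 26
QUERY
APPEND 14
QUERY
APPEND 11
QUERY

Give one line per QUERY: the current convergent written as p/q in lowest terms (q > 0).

APPEND 26: p_0 = 26·1 + 0 = 26, q_0 = 26·0 + 1 = 1 → 26/1
APPEND 14: p_1 = 14·26 + 1 = 365, q_1 = 14·1 + 0 = 14 → 365/14
APPEND 11: p_2 = 11·365 + 26 = 4041, q_2 = 11·14 + 1 = 155 → 4041/155

26/1
365/14
4041/155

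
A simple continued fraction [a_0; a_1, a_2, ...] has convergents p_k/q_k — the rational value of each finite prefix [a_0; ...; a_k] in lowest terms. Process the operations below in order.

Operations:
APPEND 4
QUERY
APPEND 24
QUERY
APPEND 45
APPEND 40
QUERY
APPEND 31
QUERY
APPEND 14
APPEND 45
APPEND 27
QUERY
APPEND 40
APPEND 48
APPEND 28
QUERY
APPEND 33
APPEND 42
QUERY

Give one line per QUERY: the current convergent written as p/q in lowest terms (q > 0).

4/1
97/24
174857/43264
5424936/1342265
92713209848/22939569539
4995181358976589/1235932941293067
6935803748999898175/1716091511337877047

APPEND 4: p_0 = 4·1 + 0 = 4, q_0 = 4·0 + 1 = 1 → 4/1
APPEND 24: p_1 = 24·4 + 1 = 97, q_1 = 24·1 + 0 = 24 → 97/24
APPEND 45: p_2 = 45·97 + 4 = 4369, q_2 = 45·24 + 1 = 1081 → 4369/1081
APPEND 40: p_3 = 40·4369 + 97 = 174857, q_3 = 40·1081 + 24 = 43264 → 174857/43264
APPEND 31: p_4 = 31·174857 + 4369 = 5424936, q_4 = 31·43264 + 1081 = 1342265 → 5424936/1342265
APPEND 14: p_5 = 14·5424936 + 174857 = 76123961, q_5 = 14·1342265 + 43264 = 18834974 → 76123961/18834974
APPEND 45: p_6 = 45·76123961 + 5424936 = 3431003181, q_6 = 45·18834974 + 1342265 = 848916095 → 3431003181/848916095
APPEND 27: p_7 = 27·3431003181 + 76123961 = 92713209848, q_7 = 27·848916095 + 18834974 = 22939569539 → 92713209848/22939569539
APPEND 40: p_8 = 40·92713209848 + 3431003181 = 3711959397101, q_8 = 40·22939569539 + 848916095 = 918431697655 → 3711959397101/918431697655
APPEND 48: p_9 = 48·3711959397101 + 92713209848 = 178266764270696, q_9 = 48·918431697655 + 22939569539 = 44107661056979 → 178266764270696/44107661056979
APPEND 28: p_10 = 28·178266764270696 + 3711959397101 = 4995181358976589, q_10 = 28·44107661056979 + 918431697655 = 1235932941293067 → 4995181358976589/1235932941293067
APPEND 33: p_11 = 33·4995181358976589 + 178266764270696 = 165019251610498133, q_11 = 33·1235932941293067 + 44107661056979 = 40829894723728190 → 165019251610498133/40829894723728190
APPEND 42: p_12 = 42·165019251610498133 + 4995181358976589 = 6935803748999898175, q_12 = 42·40829894723728190 + 1235932941293067 = 1716091511337877047 → 6935803748999898175/1716091511337877047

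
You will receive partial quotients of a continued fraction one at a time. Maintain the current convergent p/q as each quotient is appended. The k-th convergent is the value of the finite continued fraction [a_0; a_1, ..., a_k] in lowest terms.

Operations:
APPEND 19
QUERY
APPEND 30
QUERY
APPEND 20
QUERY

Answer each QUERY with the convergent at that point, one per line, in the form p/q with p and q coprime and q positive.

19/1
571/30
11439/601

APPEND 19: p_0 = 19·1 + 0 = 19, q_0 = 19·0 + 1 = 1 → 19/1
APPEND 30: p_1 = 30·19 + 1 = 571, q_1 = 30·1 + 0 = 30 → 571/30
APPEND 20: p_2 = 20·571 + 19 = 11439, q_2 = 20·30 + 1 = 601 → 11439/601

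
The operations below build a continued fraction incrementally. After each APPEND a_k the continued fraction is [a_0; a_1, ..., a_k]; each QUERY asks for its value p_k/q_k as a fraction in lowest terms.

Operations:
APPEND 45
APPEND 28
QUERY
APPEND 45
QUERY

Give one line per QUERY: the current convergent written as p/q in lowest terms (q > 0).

1261/28
56790/1261

APPEND 45: p_0 = 45·1 + 0 = 45, q_0 = 45·0 + 1 = 1 → 45/1
APPEND 28: p_1 = 28·45 + 1 = 1261, q_1 = 28·1 + 0 = 28 → 1261/28
APPEND 45: p_2 = 45·1261 + 45 = 56790, q_2 = 45·28 + 1 = 1261 → 56790/1261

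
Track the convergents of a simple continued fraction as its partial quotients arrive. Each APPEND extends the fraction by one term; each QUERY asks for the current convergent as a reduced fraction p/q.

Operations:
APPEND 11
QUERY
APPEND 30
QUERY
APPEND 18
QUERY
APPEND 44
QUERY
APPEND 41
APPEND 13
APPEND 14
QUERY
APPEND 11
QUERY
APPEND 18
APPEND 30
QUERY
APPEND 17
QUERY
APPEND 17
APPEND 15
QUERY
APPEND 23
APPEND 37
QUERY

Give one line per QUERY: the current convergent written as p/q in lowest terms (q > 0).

APPEND 11: p_0 = 11·1 + 0 = 11, q_0 = 11·0 + 1 = 1 → 11/1
APPEND 30: p_1 = 30·11 + 1 = 331, q_1 = 30·1 + 0 = 30 → 331/30
APPEND 18: p_2 = 18·331 + 11 = 5969, q_2 = 18·30 + 1 = 541 → 5969/541
APPEND 44: p_3 = 44·5969 + 331 = 262967, q_3 = 44·541 + 30 = 23834 → 262967/23834
APPEND 41: p_4 = 41·262967 + 5969 = 10787616, q_4 = 41·23834 + 541 = 977735 → 10787616/977735
APPEND 13: p_5 = 13·10787616 + 262967 = 140501975, q_5 = 13·977735 + 23834 = 12734389 → 140501975/12734389
APPEND 14: p_6 = 14·140501975 + 10787616 = 1977815266, q_6 = 14·12734389 + 977735 = 179259181 → 1977815266/179259181
APPEND 11: p_7 = 11·1977815266 + 140501975 = 21896469901, q_7 = 11·179259181 + 12734389 = 1984585380 → 21896469901/1984585380
APPEND 18: p_8 = 18·21896469901 + 1977815266 = 396114273484, q_8 = 18·1984585380 + 179259181 = 35901796021 → 396114273484/35901796021
APPEND 30: p_9 = 30·396114273484 + 21896469901 = 11905324674421, q_9 = 30·35901796021 + 1984585380 = 1079038466010 → 11905324674421/1079038466010
APPEND 17: p_10 = 17·11905324674421 + 396114273484 = 202786633738641, q_10 = 17·1079038466010 + 35901796021 = 18379555718191 → 202786633738641/18379555718191
APPEND 17: p_11 = 17·202786633738641 + 11905324674421 = 3459278098231318, q_11 = 17·18379555718191 + 1079038466010 = 313531485675257 → 3459278098231318/313531485675257
APPEND 15: p_12 = 15·3459278098231318 + 202786633738641 = 52091958107208411, q_12 = 15·313531485675257 + 18379555718191 = 4721351840847046 → 52091958107208411/4721351840847046
APPEND 23: p_13 = 23·52091958107208411 + 3459278098231318 = 1201574314564024771, q_13 = 23·4721351840847046 + 313531485675257 = 108904623825157315 → 1201574314564024771/108904623825157315
APPEND 37: p_14 = 37·1201574314564024771 + 52091958107208411 = 44510341596976124938, q_14 = 37·108904623825157315 + 4721351840847046 = 4034192433371667701 → 44510341596976124938/4034192433371667701

11/1
331/30
5969/541
262967/23834
1977815266/179259181
21896469901/1984585380
11905324674421/1079038466010
202786633738641/18379555718191
52091958107208411/4721351840847046
44510341596976124938/4034192433371667701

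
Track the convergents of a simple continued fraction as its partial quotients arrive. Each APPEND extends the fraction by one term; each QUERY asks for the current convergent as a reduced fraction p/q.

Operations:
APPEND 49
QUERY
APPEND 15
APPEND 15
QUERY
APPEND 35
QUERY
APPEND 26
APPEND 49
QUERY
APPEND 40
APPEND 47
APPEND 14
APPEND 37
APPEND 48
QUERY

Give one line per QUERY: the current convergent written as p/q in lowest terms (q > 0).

APPEND 49: p_0 = 49·1 + 0 = 49, q_0 = 49·0 + 1 = 1 → 49/1
APPEND 15: p_1 = 15·49 + 1 = 736, q_1 = 15·1 + 0 = 15 → 736/15
APPEND 15: p_2 = 15·736 + 49 = 11089, q_2 = 15·15 + 1 = 226 → 11089/226
APPEND 35: p_3 = 35·11089 + 736 = 388851, q_3 = 35·226 + 15 = 7925 → 388851/7925
APPEND 26: p_4 = 26·388851 + 11089 = 10121215, q_4 = 26·7925 + 226 = 206276 → 10121215/206276
APPEND 49: p_5 = 49·10121215 + 388851 = 496328386, q_5 = 49·206276 + 7925 = 10115449 → 496328386/10115449
APPEND 40: p_6 = 40·496328386 + 10121215 = 19863256655, q_6 = 40·10115449 + 206276 = 404824236 → 19863256655/404824236
APPEND 47: p_7 = 47·19863256655 + 496328386 = 934069391171, q_7 = 47·404824236 + 10115449 = 19036854541 → 934069391171/19036854541
APPEND 14: p_8 = 14·934069391171 + 19863256655 = 13096834733049, q_8 = 14·19036854541 + 404824236 = 266920787810 → 13096834733049/266920787810
APPEND 37: p_9 = 37·13096834733049 + 934069391171 = 485516954513984, q_9 = 37·266920787810 + 19036854541 = 9895106003511 → 485516954513984/9895106003511
APPEND 48: p_10 = 48·485516954513984 + 13096834733049 = 23317910651404281, q_10 = 48·9895106003511 + 266920787810 = 475232008956338 → 23317910651404281/475232008956338

49/1
11089/226
388851/7925
496328386/10115449
23317910651404281/475232008956338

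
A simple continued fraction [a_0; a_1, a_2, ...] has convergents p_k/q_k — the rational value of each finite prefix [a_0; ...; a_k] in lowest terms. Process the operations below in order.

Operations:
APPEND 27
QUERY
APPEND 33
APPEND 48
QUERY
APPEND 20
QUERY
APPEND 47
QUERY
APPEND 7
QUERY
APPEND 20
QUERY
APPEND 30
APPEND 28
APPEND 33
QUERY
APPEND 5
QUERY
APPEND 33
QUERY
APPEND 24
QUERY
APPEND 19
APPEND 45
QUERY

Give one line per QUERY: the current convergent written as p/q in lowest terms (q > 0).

27/1
42843/1585
857752/31733
40357187/1493036
283358061/10482985
5707518407/211152736
158834090108106/5876153225413
798978407546525/29558639101621
26525121539143431/981311243578906
637401895346988869/23581028484995365
546809652886283926259/20229519389117083210

APPEND 27: p_0 = 27·1 + 0 = 27, q_0 = 27·0 + 1 = 1 → 27/1
APPEND 33: p_1 = 33·27 + 1 = 892, q_1 = 33·1 + 0 = 33 → 892/33
APPEND 48: p_2 = 48·892 + 27 = 42843, q_2 = 48·33 + 1 = 1585 → 42843/1585
APPEND 20: p_3 = 20·42843 + 892 = 857752, q_3 = 20·1585 + 33 = 31733 → 857752/31733
APPEND 47: p_4 = 47·857752 + 42843 = 40357187, q_4 = 47·31733 + 1585 = 1493036 → 40357187/1493036
APPEND 7: p_5 = 7·40357187 + 857752 = 283358061, q_5 = 7·1493036 + 31733 = 10482985 → 283358061/10482985
APPEND 20: p_6 = 20·283358061 + 40357187 = 5707518407, q_6 = 20·10482985 + 1493036 = 211152736 → 5707518407/211152736
APPEND 30: p_7 = 30·5707518407 + 283358061 = 171508910271, q_7 = 30·211152736 + 10482985 = 6345065065 → 171508910271/6345065065
APPEND 28: p_8 = 28·171508910271 + 5707518407 = 4807957005995, q_8 = 28·6345065065 + 211152736 = 177872974556 → 4807957005995/177872974556
APPEND 33: p_9 = 33·4807957005995 + 171508910271 = 158834090108106, q_9 = 33·177872974556 + 6345065065 = 5876153225413 → 158834090108106/5876153225413
APPEND 5: p_10 = 5·158834090108106 + 4807957005995 = 798978407546525, q_10 = 5·5876153225413 + 177872974556 = 29558639101621 → 798978407546525/29558639101621
APPEND 33: p_11 = 33·798978407546525 + 158834090108106 = 26525121539143431, q_11 = 33·29558639101621 + 5876153225413 = 981311243578906 → 26525121539143431/981311243578906
APPEND 24: p_12 = 24·26525121539143431 + 798978407546525 = 637401895346988869, q_12 = 24·981311243578906 + 29558639101621 = 23581028484995365 → 637401895346988869/23581028484995365
APPEND 19: p_13 = 19·637401895346988869 + 26525121539143431 = 12137161133131931942, q_13 = 19·23581028484995365 + 981311243578906 = 449020852458490841 → 12137161133131931942/449020852458490841
APPEND 45: p_14 = 45·12137161133131931942 + 637401895346988869 = 546809652886283926259, q_14 = 45·449020852458490841 + 23581028484995365 = 20229519389117083210 → 546809652886283926259/20229519389117083210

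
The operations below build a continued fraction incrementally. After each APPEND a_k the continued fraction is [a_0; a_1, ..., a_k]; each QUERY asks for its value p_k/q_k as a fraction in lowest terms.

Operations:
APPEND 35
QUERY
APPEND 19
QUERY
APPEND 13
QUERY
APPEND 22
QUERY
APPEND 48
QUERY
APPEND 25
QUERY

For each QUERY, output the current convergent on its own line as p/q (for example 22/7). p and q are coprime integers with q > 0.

35/1
666/19
8693/248
191912/5475
9220469/263048
230703637/6581675

APPEND 35: p_0 = 35·1 + 0 = 35, q_0 = 35·0 + 1 = 1 → 35/1
APPEND 19: p_1 = 19·35 + 1 = 666, q_1 = 19·1 + 0 = 19 → 666/19
APPEND 13: p_2 = 13·666 + 35 = 8693, q_2 = 13·19 + 1 = 248 → 8693/248
APPEND 22: p_3 = 22·8693 + 666 = 191912, q_3 = 22·248 + 19 = 5475 → 191912/5475
APPEND 48: p_4 = 48·191912 + 8693 = 9220469, q_4 = 48·5475 + 248 = 263048 → 9220469/263048
APPEND 25: p_5 = 25·9220469 + 191912 = 230703637, q_5 = 25·263048 + 5475 = 6581675 → 230703637/6581675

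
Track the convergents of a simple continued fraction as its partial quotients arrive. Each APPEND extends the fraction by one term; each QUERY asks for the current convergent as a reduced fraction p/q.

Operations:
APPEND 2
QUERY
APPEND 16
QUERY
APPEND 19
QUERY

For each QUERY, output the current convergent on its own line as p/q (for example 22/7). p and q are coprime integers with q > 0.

APPEND 2: p_0 = 2·1 + 0 = 2, q_0 = 2·0 + 1 = 1 → 2/1
APPEND 16: p_1 = 16·2 + 1 = 33, q_1 = 16·1 + 0 = 16 → 33/16
APPEND 19: p_2 = 19·33 + 2 = 629, q_2 = 19·16 + 1 = 305 → 629/305

2/1
33/16
629/305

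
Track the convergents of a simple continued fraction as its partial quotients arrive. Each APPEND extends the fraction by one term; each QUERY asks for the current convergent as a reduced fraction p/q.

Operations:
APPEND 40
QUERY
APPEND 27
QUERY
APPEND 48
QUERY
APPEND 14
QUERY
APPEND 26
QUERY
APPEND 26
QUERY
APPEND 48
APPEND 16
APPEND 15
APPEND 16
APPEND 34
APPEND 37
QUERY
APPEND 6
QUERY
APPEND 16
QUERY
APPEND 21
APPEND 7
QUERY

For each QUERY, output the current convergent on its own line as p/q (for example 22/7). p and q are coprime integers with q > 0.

APPEND 40: p_0 = 40·1 + 0 = 40, q_0 = 40·0 + 1 = 1 → 40/1
APPEND 27: p_1 = 27·40 + 1 = 1081, q_1 = 27·1 + 0 = 27 → 1081/27
APPEND 48: p_2 = 48·1081 + 40 = 51928, q_2 = 48·27 + 1 = 1297 → 51928/1297
APPEND 14: p_3 = 14·51928 + 1081 = 728073, q_3 = 14·1297 + 27 = 18185 → 728073/18185
APPEND 26: p_4 = 26·728073 + 51928 = 18981826, q_4 = 26·18185 + 1297 = 474107 → 18981826/474107
APPEND 26: p_5 = 26·18981826 + 728073 = 494255549, q_5 = 26·474107 + 18185 = 12344967 → 494255549/12344967
APPEND 48: p_6 = 48·494255549 + 18981826 = 23743248178, q_6 = 48·12344967 + 474107 = 593032523 → 23743248178/593032523
APPEND 16: p_7 = 16·23743248178 + 494255549 = 380386226397, q_7 = 16·593032523 + 12344967 = 9500865335 → 380386226397/9500865335
APPEND 15: p_8 = 15·380386226397 + 23743248178 = 5729536644133, q_8 = 15·9500865335 + 593032523 = 143106012548 → 5729536644133/143106012548
APPEND 16: p_9 = 16·5729536644133 + 380386226397 = 92052972532525, q_9 = 16·143106012548 + 9500865335 = 2299197066103 → 92052972532525/2299197066103
APPEND 34: p_10 = 34·92052972532525 + 5729536644133 = 3135530602749983, q_10 = 34·2299197066103 + 143106012548 = 78315806260050 → 3135530602749983/78315806260050
APPEND 37: p_11 = 37·3135530602749983 + 92052972532525 = 116106685274281896, q_11 = 37·78315806260050 + 2299197066103 = 2899984028687953 → 116106685274281896/2899984028687953
APPEND 6: p_12 = 6·116106685274281896 + 3135530602749983 = 699775642248441359, q_12 = 6·2899984028687953 + 78315806260050 = 17478219978387768 → 699775642248441359/17478219978387768
APPEND 16: p_13 = 16·699775642248441359 + 116106685274281896 = 11312516961249343640, q_13 = 16·17478219978387768 + 2899984028687953 = 282551503682892241 → 11312516961249343640/282551503682892241
APPEND 21: p_14 = 21·11312516961249343640 + 699775642248441359 = 238262631828484657799, q_14 = 21·282551503682892241 + 17478219978387768 = 5951059797319124829 → 238262631828484657799/5951059797319124829
APPEND 7: p_15 = 7·238262631828484657799 + 11312516961249343640 = 1679150939760641948233, q_15 = 7·5951059797319124829 + 282551503682892241 = 41939970084916766044 → 1679150939760641948233/41939970084916766044

40/1
1081/27
51928/1297
728073/18185
18981826/474107
494255549/12344967
116106685274281896/2899984028687953
699775642248441359/17478219978387768
11312516961249343640/282551503682892241
1679150939760641948233/41939970084916766044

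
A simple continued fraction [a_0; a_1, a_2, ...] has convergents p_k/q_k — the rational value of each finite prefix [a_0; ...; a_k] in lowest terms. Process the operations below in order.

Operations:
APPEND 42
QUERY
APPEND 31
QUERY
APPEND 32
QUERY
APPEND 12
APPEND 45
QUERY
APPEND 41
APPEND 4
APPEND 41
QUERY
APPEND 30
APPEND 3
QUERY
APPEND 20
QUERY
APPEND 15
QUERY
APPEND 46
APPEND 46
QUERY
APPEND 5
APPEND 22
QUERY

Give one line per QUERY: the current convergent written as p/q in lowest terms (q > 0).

APPEND 42: p_0 = 42·1 + 0 = 42, q_0 = 42·0 + 1 = 1 → 42/1
APPEND 31: p_1 = 31·42 + 1 = 1303, q_1 = 31·1 + 0 = 31 → 1303/31
APPEND 32: p_2 = 32·1303 + 42 = 41738, q_2 = 32·31 + 1 = 993 → 41738/993
APPEND 12: p_3 = 12·41738 + 1303 = 502159, q_3 = 12·993 + 31 = 11947 → 502159/11947
APPEND 45: p_4 = 45·502159 + 41738 = 22638893, q_4 = 45·11947 + 993 = 538608 → 22638893/538608
APPEND 41: p_5 = 41·22638893 + 502159 = 928696772, q_5 = 41·538608 + 11947 = 22094875 → 928696772/22094875
APPEND 4: p_6 = 4·928696772 + 22638893 = 3737425981, q_6 = 4·22094875 + 538608 = 88918108 → 3737425981/88918108
APPEND 41: p_7 = 41·3737425981 + 928696772 = 154163161993, q_7 = 41·88918108 + 22094875 = 3667737303 → 154163161993/3667737303
APPEND 30: p_8 = 30·154163161993 + 3737425981 = 4628632285771, q_8 = 30·3667737303 + 88918108 = 110121037198 → 4628632285771/110121037198
APPEND 3: p_9 = 3·4628632285771 + 154163161993 = 14040060019306, q_9 = 3·110121037198 + 3667737303 = 334030848897 → 14040060019306/334030848897
APPEND 20: p_10 = 20·14040060019306 + 4628632285771 = 285429832671891, q_10 = 20·334030848897 + 110121037198 = 6790738015138 → 285429832671891/6790738015138
APPEND 15: p_11 = 15·285429832671891 + 14040060019306 = 4295487550097671, q_11 = 15·6790738015138 + 334030848897 = 102195101075967 → 4295487550097671/102195101075967
APPEND 46: p_12 = 46·4295487550097671 + 285429832671891 = 197877857137164757, q_12 = 46·102195101075967 + 6790738015138 = 4707765387509620 → 197877857137164757/4707765387509620
APPEND 46: p_13 = 46·197877857137164757 + 4295487550097671 = 9106676915859676493, q_13 = 46·4707765387509620 + 102195101075967 = 216659402926518487 → 9106676915859676493/216659402926518487
APPEND 5: p_14 = 5·9106676915859676493 + 197877857137164757 = 45731262436435547222, q_14 = 5·216659402926518487 + 4707765387509620 = 1088004780020102055 → 45731262436435547222/1088004780020102055
APPEND 22: p_15 = 22·45731262436435547222 + 9106676915859676493 = 1015194450517441715377, q_15 = 22·1088004780020102055 + 216659402926518487 = 24152764563368763697 → 1015194450517441715377/24152764563368763697

42/1
1303/31
41738/993
22638893/538608
154163161993/3667737303
14040060019306/334030848897
285429832671891/6790738015138
4295487550097671/102195101075967
9106676915859676493/216659402926518487
1015194450517441715377/24152764563368763697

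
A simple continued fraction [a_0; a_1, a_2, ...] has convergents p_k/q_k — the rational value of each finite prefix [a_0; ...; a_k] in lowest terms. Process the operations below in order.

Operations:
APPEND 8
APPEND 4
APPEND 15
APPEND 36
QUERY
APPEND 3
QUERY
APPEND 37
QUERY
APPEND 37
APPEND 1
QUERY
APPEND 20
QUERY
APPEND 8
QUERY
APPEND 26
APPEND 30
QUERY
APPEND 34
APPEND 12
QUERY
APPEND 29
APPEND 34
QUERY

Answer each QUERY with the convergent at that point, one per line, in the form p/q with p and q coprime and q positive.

APPEND 8: p_0 = 8·1 + 0 = 8, q_0 = 8·0 + 1 = 1 → 8/1
APPEND 4: p_1 = 4·8 + 1 = 33, q_1 = 4·1 + 0 = 4 → 33/4
APPEND 15: p_2 = 15·33 + 8 = 503, q_2 = 15·4 + 1 = 61 → 503/61
APPEND 36: p_3 = 36·503 + 33 = 18141, q_3 = 36·61 + 4 = 2200 → 18141/2200
APPEND 3: p_4 = 3·18141 + 503 = 54926, q_4 = 3·2200 + 61 = 6661 → 54926/6661
APPEND 37: p_5 = 37·54926 + 18141 = 2050403, q_5 = 37·6661 + 2200 = 248657 → 2050403/248657
APPEND 37: p_6 = 37·2050403 + 54926 = 75919837, q_6 = 37·248657 + 6661 = 9206970 → 75919837/9206970
APPEND 1: p_7 = 1·75919837 + 2050403 = 77970240, q_7 = 1·9206970 + 248657 = 9455627 → 77970240/9455627
APPEND 20: p_8 = 20·77970240 + 75919837 = 1635324637, q_8 = 20·9455627 + 9206970 = 198319510 → 1635324637/198319510
APPEND 8: p_9 = 8·1635324637 + 77970240 = 13160567336, q_9 = 8·198319510 + 9455627 = 1596011707 → 13160567336/1596011707
APPEND 26: p_10 = 26·13160567336 + 1635324637 = 343810075373, q_10 = 26·1596011707 + 198319510 = 41694623892 → 343810075373/41694623892
APPEND 30: p_11 = 30·343810075373 + 13160567336 = 10327462828526, q_11 = 30·41694623892 + 1596011707 = 1252434728467 → 10327462828526/1252434728467
APPEND 34: p_12 = 34·10327462828526 + 343810075373 = 351477546245257, q_12 = 34·1252434728467 + 41694623892 = 42624475391770 → 351477546245257/42624475391770
APPEND 12: p_13 = 12·351477546245257 + 10327462828526 = 4228058017771610, q_13 = 12·42624475391770 + 1252434728467 = 512746139429707 → 4228058017771610/512746139429707
APPEND 29: p_14 = 29·4228058017771610 + 351477546245257 = 122965160061621947, q_14 = 29·512746139429707 + 42624475391770 = 14912262518853273 → 122965160061621947/14912262518853273
APPEND 34: p_15 = 34·122965160061621947 + 4228058017771610 = 4185043500112917808, q_15 = 34·14912262518853273 + 512746139429707 = 507529671780440989 → 4185043500112917808/507529671780440989

18141/2200
54926/6661
2050403/248657
77970240/9455627
1635324637/198319510
13160567336/1596011707
10327462828526/1252434728467
4228058017771610/512746139429707
4185043500112917808/507529671780440989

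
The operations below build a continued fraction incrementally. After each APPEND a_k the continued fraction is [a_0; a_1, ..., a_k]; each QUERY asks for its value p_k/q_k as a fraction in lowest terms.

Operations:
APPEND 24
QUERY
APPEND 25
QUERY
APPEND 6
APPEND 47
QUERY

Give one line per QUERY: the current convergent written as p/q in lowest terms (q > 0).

24/1
601/25
171211/7122

APPEND 24: p_0 = 24·1 + 0 = 24, q_0 = 24·0 + 1 = 1 → 24/1
APPEND 25: p_1 = 25·24 + 1 = 601, q_1 = 25·1 + 0 = 25 → 601/25
APPEND 6: p_2 = 6·601 + 24 = 3630, q_2 = 6·25 + 1 = 151 → 3630/151
APPEND 47: p_3 = 47·3630 + 601 = 171211, q_3 = 47·151 + 25 = 7122 → 171211/7122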